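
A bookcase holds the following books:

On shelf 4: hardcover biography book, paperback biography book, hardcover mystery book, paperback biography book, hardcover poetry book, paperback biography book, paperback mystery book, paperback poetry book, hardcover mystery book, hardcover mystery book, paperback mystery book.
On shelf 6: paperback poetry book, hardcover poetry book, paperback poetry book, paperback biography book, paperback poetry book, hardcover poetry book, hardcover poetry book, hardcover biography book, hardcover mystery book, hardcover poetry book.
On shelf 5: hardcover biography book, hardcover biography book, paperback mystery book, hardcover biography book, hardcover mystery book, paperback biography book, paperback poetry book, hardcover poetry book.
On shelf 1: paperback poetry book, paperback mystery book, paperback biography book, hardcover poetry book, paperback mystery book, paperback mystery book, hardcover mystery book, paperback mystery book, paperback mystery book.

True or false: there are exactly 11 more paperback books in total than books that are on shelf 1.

paperback books: 20.
books on shelf 1: 9.
The claim requires 20 − 9 (= 11) to equal 11, which holds.

True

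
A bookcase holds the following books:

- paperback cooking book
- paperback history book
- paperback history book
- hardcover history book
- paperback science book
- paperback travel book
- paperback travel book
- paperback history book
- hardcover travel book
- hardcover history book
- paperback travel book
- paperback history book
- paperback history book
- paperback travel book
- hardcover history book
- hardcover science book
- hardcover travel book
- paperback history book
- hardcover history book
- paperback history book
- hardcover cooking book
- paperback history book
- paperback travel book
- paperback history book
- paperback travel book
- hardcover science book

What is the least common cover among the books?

Counts by cover: paperback 17, hardcover 9.
The minimum is 9, held uniquely by hardcover.

hardcover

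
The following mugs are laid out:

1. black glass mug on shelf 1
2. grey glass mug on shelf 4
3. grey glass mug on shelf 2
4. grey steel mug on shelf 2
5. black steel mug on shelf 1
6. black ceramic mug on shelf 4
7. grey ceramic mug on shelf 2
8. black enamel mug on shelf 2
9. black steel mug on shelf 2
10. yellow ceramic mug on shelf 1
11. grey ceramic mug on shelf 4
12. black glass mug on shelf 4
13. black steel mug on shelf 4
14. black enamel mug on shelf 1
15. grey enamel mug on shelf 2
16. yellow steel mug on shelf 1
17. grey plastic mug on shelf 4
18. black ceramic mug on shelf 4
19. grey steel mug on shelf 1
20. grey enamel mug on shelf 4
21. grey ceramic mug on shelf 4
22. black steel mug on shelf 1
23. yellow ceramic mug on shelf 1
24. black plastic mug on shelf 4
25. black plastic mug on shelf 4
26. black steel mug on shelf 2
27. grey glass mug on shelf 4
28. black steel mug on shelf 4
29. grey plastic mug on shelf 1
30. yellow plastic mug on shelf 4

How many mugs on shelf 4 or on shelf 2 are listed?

21

on shelf 2: 7; on shelf 4: 14; together 7 + 14 = 21.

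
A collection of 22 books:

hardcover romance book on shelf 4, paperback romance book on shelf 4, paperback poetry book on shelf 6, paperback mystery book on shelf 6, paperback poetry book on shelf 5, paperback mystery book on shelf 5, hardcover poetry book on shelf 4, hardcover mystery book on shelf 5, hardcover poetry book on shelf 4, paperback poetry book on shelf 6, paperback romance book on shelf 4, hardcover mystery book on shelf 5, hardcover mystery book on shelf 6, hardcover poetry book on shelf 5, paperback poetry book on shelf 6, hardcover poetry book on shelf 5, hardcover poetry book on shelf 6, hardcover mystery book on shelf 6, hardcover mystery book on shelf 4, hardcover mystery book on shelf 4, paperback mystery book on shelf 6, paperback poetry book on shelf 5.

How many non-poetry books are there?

Total books: 22; with the excluded value: 10; remaining 22 − 10 = 12.

12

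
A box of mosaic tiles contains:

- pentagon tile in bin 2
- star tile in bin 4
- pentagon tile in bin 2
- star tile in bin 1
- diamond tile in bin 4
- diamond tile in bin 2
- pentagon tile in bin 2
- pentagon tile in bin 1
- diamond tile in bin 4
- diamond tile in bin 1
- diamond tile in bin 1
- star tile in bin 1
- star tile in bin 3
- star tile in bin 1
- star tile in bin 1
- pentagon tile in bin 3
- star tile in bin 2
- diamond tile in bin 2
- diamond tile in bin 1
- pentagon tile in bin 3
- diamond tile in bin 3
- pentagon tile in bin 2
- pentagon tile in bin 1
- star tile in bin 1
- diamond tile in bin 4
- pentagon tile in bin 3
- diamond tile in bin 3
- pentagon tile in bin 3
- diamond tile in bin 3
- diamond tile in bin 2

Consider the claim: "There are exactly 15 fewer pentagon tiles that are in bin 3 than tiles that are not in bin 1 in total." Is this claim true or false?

pentagon tiles in bin 3: 4.
tiles that are not in bin 1: 20.
The claim requires 20 − 4 (= 16) to equal 15, which does not hold.

False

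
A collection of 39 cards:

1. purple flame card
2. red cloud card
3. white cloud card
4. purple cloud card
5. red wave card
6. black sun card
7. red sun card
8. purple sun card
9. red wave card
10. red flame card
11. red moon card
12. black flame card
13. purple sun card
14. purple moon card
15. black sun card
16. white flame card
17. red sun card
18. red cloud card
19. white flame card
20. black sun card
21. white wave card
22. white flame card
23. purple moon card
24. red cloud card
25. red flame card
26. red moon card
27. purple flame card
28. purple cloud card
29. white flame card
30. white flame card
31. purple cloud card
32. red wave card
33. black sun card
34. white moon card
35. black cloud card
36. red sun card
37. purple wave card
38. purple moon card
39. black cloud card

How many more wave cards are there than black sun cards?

1

wave cards: 5.
black sun cards: 4.
5 − 4 = 1.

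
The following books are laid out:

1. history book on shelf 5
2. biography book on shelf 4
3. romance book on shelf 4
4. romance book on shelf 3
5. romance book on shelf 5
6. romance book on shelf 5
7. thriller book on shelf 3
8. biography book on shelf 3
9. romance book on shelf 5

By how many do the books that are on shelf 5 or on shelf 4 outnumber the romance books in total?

books on shelf 5 or on shelf 4: 6.
romance books: 5.
6 − 5 = 1.

1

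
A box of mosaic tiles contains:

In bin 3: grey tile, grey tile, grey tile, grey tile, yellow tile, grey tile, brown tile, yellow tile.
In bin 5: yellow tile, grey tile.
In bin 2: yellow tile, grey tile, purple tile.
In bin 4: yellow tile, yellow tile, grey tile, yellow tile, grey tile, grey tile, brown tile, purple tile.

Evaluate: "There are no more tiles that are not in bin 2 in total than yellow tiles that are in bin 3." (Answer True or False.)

tiles that are not in bin 2: 18.
yellow tiles in bin 3: 2.
The claim requires 18 ≤ 2, which does not hold.

False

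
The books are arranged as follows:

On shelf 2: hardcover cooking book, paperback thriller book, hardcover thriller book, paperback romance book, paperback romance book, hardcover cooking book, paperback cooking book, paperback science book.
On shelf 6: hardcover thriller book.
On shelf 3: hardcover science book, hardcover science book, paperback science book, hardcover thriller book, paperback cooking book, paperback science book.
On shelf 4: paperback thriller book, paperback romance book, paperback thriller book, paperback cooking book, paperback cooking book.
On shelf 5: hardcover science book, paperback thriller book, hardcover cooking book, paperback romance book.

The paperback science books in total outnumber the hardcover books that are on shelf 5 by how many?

paperback science books: 3.
hardcover books on shelf 5: 2.
3 − 2 = 1.

1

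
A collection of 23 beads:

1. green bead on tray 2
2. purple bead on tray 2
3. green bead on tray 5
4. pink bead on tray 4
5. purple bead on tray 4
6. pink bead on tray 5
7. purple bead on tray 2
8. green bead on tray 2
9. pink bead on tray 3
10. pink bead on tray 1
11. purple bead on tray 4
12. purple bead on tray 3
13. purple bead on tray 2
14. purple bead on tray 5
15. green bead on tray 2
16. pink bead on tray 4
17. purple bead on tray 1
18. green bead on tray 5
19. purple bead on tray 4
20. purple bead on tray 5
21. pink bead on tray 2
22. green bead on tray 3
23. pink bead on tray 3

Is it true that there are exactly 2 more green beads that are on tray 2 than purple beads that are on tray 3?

True

|green beads on tray 2| = 3.
|purple beads on tray 3| = 1.
The claim requires 3 − 1 (= 2) to equal 2, which holds.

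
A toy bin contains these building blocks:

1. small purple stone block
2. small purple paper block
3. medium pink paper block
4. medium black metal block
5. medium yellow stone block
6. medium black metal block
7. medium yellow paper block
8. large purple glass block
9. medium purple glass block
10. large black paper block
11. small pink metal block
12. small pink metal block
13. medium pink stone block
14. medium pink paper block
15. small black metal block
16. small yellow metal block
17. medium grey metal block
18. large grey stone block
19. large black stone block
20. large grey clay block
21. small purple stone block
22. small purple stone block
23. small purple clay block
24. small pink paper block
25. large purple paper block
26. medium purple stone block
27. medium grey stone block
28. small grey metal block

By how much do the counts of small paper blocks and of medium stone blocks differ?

2

small paper blocks: 2. medium stone blocks: 4.
|2 − 4| = 4 − 2 = 2.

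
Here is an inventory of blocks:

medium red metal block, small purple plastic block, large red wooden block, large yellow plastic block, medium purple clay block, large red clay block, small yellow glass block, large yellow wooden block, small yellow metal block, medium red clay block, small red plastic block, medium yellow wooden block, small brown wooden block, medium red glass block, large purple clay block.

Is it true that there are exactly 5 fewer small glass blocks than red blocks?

There is 1 small glass block.
There are 6 red blocks.
The claim requires 6 − 1 (= 5) to equal 5, which holds.

True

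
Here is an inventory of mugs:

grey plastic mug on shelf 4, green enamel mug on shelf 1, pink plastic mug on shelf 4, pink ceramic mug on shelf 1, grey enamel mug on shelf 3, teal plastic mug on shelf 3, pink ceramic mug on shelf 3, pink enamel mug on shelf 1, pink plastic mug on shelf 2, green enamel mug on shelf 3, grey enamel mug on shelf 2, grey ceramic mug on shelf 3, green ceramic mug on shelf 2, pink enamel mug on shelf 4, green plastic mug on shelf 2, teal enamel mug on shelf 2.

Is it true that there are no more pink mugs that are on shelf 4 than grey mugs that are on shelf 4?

|pink mugs on shelf 4| = 2.
|grey mugs on shelf 4| = 1.
The claim requires 2 ≤ 1, which does not hold.

False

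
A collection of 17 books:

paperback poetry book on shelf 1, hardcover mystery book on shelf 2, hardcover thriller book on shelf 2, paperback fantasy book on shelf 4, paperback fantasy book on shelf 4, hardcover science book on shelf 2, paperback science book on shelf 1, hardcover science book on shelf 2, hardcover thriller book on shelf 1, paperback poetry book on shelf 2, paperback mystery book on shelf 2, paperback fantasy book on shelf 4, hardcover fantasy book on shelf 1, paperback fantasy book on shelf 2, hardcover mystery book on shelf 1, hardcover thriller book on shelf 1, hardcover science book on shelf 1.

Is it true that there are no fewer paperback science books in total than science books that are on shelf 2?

|paperback science books| = 1.
|science books on shelf 2| = 2.
The claim requires 1 ≥ 2, which does not hold.

False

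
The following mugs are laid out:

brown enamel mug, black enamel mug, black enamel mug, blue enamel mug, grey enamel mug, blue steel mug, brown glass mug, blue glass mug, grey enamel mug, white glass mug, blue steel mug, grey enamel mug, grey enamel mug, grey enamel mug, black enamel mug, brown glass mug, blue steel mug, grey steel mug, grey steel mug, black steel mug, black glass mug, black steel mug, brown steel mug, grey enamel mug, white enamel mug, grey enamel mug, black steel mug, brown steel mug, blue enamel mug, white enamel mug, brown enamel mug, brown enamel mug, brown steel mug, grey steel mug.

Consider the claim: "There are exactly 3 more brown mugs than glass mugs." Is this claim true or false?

There are 8 brown mugs.
There are 5 glass mugs.
The claim requires 8 − 5 (= 3) to equal 3, which holds.

True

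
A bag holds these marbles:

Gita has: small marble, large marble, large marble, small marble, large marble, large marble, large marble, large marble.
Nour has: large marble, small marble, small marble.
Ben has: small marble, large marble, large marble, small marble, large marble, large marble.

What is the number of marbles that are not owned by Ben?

Total marbles: 17; with the excluded value: 6; remaining 17 − 6 = 11.

11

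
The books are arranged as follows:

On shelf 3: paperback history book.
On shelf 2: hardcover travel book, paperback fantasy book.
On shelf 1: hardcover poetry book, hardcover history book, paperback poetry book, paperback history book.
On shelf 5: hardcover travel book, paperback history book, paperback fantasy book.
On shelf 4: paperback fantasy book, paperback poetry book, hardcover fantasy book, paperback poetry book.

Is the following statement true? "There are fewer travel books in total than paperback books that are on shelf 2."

There are 2 travel books.
There is 1 paperback book on shelf 2.
The claim requires 2 < 1, which does not hold.

False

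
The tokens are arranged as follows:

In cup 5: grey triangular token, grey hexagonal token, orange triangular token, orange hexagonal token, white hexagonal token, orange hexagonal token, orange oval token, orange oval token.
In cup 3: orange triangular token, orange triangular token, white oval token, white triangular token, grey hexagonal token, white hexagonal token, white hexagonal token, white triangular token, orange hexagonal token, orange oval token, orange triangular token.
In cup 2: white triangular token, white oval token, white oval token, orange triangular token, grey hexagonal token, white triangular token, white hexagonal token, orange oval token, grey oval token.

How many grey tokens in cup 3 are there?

1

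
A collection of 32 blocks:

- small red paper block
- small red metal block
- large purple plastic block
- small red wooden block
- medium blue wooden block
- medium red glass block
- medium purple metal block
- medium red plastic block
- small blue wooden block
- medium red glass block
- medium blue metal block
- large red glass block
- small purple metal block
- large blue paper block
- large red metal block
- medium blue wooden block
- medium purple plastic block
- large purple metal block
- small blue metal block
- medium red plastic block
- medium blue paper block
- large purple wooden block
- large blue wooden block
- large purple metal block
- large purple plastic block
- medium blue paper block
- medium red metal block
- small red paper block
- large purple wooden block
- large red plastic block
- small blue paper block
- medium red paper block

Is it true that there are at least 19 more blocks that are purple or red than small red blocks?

blocks that are purple or red: 22.
small red blocks: 4.
The claim requires 22 − 4 = 18 ≥ 19, which does not hold.

False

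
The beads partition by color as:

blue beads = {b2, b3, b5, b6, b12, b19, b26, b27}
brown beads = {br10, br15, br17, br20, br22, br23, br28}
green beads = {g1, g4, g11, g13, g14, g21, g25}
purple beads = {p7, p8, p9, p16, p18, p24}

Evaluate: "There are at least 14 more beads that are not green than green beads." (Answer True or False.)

There are 21 beads that are not green.
There are 7 green beads.
The claim requires 21 − 7 = 14 ≥ 14, which holds.

True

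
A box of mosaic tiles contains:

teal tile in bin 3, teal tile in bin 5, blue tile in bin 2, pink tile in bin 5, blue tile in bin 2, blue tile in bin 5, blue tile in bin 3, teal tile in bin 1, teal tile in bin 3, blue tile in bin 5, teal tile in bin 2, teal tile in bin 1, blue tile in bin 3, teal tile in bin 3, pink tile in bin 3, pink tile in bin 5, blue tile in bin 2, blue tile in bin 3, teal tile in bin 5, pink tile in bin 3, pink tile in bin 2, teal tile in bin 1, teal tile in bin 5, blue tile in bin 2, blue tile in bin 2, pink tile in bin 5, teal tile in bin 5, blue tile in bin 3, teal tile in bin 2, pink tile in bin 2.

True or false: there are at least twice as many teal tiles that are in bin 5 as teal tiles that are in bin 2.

True

|teal tiles in bin 5| = 4.
|teal tiles in bin 2| = 2.
The claim requires 4 ≥ 2 × 2 = 4, which holds.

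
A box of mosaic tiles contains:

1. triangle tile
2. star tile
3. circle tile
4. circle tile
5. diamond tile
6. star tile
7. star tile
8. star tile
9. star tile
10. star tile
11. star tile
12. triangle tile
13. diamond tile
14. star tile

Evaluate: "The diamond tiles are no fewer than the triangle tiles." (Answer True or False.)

True

|diamond tiles| = 2.
|triangle tiles| = 2.
The claim requires 2 ≥ 2, which holds.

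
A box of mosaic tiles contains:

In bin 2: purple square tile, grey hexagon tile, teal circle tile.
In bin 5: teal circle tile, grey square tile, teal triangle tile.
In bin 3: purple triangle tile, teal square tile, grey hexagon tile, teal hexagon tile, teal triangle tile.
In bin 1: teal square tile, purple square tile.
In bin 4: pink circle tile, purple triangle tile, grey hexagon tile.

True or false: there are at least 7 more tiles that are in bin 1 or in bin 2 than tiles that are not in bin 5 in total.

False

There are 5 tiles in bin 1 or in bin 2.
There are 13 tiles that are not in bin 5.
The claim requires 5 − 13 = -8 ≥ 7, which does not hold.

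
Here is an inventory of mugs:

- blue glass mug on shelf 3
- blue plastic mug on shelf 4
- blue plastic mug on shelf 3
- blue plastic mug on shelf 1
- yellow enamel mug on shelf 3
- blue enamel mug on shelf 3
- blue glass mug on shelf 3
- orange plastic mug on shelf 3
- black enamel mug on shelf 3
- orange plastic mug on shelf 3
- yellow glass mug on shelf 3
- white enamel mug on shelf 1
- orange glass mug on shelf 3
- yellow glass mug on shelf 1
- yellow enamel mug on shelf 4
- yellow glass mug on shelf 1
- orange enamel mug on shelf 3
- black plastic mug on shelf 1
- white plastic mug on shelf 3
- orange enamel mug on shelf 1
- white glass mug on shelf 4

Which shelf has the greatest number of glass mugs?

shelf 3

Counts by shelf (restricted to glass mugs): shelf 3→4, shelf 1→2, shelf 4→1.
The maximum is 4, held uniquely by shelf 3.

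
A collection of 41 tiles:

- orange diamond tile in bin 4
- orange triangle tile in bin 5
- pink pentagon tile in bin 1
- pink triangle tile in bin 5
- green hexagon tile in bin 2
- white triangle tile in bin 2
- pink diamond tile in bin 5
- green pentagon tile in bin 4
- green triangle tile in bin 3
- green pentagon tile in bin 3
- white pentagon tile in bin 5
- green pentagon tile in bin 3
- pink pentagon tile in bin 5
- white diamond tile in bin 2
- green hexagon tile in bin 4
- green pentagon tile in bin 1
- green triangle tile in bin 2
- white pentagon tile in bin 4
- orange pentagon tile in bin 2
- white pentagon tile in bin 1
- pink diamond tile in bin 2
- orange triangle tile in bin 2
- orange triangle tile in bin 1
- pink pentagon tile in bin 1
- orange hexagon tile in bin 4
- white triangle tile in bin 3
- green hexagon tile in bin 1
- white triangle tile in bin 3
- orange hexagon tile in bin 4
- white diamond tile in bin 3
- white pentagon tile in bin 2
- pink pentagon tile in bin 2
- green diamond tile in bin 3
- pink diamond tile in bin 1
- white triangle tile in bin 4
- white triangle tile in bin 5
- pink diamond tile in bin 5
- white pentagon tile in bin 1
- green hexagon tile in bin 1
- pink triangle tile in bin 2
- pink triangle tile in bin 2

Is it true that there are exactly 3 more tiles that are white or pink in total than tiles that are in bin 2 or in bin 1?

True

|tiles that are white or pink| = 23.
|tiles in bin 2 or in bin 1| = 20.
The claim requires 23 − 20 (= 3) to equal 3, which holds.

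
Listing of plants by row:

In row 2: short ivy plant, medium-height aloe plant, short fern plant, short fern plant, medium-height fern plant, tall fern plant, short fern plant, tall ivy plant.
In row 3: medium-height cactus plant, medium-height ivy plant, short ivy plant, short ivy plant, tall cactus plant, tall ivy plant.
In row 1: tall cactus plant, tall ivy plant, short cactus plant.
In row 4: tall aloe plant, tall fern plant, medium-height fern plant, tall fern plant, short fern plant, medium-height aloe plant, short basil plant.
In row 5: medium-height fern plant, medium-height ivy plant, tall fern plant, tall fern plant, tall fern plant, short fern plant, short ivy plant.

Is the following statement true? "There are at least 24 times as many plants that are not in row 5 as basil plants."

True

plants that are not in row 5: 24.
basil plants: 1.
The claim requires 24 ≥ 24 × 1 = 24, which holds.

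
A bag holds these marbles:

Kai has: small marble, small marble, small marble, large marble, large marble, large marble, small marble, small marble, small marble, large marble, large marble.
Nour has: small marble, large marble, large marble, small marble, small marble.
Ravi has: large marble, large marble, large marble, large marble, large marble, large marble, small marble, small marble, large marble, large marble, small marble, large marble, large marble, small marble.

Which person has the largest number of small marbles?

Counts by owner (restricted to small marbles): Kai→6, Ravi→4, Nour→3.
The maximum is 6, held uniquely by Kai.

Kai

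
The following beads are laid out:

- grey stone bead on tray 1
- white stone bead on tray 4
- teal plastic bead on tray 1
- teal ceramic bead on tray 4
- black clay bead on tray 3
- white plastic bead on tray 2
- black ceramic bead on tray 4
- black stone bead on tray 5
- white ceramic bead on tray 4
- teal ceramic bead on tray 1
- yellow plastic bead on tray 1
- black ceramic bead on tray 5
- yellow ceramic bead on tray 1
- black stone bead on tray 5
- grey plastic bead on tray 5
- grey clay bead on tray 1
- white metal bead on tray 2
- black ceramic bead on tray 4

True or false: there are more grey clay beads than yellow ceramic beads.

False

|grey clay beads| = 1.
|yellow ceramic beads| = 1.
The claim requires 1 > 1, which does not hold.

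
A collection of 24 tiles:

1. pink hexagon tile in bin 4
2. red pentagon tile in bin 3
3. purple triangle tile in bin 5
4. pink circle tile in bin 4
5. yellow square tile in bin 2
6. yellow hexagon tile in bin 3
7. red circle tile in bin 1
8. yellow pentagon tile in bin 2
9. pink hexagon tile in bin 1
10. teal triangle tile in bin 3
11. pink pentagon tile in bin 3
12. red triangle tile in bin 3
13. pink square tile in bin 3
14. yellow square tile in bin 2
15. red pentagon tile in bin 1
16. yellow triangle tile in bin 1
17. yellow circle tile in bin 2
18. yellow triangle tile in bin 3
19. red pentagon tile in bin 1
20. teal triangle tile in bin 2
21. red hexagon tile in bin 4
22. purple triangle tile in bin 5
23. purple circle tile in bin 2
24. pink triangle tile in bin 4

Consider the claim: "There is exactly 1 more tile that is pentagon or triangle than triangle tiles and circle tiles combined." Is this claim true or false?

True

|tiles that are pentagon or triangle| = 13.
triangle tiles: 8; circle tiles: 4; combined: 8 + 4 = 12.
The claim requires 13 − 12 (= 1) to equal 1, which holds.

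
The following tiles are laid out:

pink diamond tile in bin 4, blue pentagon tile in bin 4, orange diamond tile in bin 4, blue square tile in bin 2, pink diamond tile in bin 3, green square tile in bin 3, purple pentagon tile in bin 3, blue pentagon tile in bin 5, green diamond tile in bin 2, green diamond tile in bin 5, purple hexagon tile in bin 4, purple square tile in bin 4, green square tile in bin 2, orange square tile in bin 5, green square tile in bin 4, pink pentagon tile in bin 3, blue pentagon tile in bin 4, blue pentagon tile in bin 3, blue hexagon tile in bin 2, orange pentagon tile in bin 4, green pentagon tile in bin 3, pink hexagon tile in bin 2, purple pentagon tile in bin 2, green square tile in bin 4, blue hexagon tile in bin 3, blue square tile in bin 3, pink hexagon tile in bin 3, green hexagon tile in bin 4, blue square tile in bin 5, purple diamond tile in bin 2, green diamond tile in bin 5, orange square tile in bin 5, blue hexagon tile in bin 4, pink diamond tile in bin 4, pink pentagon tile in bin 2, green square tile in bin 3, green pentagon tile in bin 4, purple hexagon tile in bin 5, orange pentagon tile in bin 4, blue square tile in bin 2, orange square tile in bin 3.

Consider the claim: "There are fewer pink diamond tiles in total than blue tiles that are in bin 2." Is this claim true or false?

There are 3 pink diamond tiles.
There are 3 blue tiles in bin 2.
The claim requires 3 < 3, which does not hold.

False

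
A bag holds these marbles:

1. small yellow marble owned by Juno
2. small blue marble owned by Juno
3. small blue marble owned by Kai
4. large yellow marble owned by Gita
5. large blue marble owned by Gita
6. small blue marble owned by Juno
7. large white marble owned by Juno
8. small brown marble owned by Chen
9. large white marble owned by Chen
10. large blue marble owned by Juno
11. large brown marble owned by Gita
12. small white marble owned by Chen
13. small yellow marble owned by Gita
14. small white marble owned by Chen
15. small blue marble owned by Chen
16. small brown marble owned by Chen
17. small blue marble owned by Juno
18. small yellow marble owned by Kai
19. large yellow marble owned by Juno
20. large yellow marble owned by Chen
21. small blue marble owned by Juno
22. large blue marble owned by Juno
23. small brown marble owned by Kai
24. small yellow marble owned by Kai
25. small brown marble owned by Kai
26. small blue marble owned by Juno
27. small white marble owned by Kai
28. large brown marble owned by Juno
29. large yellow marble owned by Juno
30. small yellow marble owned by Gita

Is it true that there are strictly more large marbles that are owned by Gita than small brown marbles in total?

False

|large marbles owned by Gita| = 3.
|small brown marbles| = 4.
The claim requires 3 > 4, which does not hold.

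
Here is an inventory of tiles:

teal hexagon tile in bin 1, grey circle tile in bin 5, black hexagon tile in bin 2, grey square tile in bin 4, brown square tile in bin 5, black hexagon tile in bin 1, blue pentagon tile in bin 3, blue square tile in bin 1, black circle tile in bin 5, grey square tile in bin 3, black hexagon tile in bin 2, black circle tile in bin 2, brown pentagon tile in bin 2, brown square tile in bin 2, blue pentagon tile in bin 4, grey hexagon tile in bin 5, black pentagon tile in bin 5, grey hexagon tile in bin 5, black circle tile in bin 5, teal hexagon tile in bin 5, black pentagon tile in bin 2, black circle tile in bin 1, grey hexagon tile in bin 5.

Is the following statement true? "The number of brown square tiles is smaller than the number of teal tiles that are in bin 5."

|brown square tiles| = 2.
|teal tiles in bin 5| = 1.
The claim requires 2 < 1, which does not hold.

False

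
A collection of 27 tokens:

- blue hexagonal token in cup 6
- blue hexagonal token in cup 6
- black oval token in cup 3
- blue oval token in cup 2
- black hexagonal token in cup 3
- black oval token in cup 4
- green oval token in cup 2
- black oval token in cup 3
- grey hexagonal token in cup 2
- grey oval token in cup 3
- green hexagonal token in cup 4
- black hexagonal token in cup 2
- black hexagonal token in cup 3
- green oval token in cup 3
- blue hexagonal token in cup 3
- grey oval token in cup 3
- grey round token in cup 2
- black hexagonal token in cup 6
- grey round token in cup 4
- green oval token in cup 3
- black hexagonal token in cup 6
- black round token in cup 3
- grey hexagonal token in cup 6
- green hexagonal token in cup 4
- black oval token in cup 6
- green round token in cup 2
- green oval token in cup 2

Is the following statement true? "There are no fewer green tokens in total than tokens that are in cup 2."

True

There are 7 green tokens.
There are 7 tokens in cup 2.
The claim requires 7 ≥ 7, which holds.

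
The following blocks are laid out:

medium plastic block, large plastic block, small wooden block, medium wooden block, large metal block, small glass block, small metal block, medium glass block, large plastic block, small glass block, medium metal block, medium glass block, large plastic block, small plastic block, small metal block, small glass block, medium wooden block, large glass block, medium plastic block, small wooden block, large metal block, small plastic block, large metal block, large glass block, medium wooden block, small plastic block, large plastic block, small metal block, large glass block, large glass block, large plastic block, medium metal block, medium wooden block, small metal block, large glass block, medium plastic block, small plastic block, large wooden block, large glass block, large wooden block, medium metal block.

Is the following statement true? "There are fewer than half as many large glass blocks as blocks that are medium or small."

large glass blocks: 6.
blocks that are medium or small: 25.
The claim requires 2 × 6 = 12 < 25, which holds.

True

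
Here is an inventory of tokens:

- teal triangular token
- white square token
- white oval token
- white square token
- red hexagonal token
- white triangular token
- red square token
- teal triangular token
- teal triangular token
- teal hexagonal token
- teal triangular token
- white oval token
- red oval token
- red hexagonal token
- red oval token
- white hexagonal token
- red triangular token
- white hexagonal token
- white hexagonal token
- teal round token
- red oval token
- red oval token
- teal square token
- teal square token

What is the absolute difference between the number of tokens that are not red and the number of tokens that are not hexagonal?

tokens that are not red: 16. tokens that are not hexagonal: 18.
|16 − 18| = 18 − 16 = 2.

2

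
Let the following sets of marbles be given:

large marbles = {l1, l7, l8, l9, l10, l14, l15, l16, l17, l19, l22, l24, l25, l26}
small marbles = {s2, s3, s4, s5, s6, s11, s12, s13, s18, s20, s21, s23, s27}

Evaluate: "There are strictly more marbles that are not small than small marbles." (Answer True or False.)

|marbles that are not small| = 14.
|small marbles| = 13.
The claim requires 14 > 13, which holds.

True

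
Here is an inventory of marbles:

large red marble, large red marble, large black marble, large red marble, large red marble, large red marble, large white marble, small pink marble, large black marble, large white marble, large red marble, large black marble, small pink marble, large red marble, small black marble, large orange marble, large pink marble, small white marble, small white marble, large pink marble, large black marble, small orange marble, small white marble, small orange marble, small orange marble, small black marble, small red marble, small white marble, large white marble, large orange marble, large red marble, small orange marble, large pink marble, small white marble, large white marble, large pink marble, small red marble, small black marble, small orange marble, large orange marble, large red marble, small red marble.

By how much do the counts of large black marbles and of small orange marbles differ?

large black marbles: 4. small orange marbles: 5.
|4 − 5| = 5 − 4 = 1.

1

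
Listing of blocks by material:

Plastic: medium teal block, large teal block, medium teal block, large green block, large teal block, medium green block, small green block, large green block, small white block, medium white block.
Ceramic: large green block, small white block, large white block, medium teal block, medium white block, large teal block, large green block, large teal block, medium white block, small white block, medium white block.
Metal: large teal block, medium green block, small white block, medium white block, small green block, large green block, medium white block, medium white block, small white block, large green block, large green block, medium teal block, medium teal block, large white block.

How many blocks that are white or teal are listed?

teal: 10; white: 14; together 10 + 14 = 24.

24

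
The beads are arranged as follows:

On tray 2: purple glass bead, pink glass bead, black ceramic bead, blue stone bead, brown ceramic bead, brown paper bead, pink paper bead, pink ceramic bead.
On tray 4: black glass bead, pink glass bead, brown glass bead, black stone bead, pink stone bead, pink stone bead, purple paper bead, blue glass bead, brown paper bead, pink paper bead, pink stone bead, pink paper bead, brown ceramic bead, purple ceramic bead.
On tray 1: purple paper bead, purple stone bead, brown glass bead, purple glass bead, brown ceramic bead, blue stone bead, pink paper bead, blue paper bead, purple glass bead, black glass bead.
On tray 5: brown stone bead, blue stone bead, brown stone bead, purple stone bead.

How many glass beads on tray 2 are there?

2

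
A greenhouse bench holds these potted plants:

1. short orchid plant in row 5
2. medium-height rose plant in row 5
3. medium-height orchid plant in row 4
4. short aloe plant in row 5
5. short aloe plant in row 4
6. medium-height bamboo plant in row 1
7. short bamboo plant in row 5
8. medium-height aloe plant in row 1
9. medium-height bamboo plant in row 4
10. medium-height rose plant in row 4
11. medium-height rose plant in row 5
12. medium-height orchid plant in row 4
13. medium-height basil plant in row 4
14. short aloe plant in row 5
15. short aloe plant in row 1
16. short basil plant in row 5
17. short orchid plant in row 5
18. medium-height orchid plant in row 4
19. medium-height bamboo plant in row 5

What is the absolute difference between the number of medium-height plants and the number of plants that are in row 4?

medium-height plants: 11. plants in row 4: 7.
|11 − 7| = 11 − 7 = 4.

4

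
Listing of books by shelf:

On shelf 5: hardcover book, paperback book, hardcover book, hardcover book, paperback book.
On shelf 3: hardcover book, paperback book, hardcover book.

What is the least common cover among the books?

paperback

Counts by cover: hardcover 5, paperback 3.
The minimum is 3, held uniquely by paperback.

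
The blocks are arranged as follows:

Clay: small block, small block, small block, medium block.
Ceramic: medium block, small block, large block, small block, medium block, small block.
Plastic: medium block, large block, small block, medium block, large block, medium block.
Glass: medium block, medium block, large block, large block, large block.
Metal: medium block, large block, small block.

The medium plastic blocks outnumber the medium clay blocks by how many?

2

medium plastic blocks: 3.
medium clay blocks: 1.
3 − 1 = 2.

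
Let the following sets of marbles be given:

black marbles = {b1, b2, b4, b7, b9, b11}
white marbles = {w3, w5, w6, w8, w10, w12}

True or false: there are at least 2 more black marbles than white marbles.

There are 6 black marbles.
There are 6 white marbles.
The claim requires 6 − 6 = 0 ≥ 2, which does not hold.

False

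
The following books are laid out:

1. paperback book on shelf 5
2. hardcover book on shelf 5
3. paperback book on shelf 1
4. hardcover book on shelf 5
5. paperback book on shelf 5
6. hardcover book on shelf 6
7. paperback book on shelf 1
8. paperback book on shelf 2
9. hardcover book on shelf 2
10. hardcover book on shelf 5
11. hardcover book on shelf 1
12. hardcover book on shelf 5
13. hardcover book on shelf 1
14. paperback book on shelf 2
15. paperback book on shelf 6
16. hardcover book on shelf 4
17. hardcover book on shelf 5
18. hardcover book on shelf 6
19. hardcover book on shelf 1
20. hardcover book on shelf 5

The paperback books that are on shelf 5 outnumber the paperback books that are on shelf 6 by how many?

paperback books on shelf 5: 2.
paperback books on shelf 6: 1.
2 − 1 = 1.

1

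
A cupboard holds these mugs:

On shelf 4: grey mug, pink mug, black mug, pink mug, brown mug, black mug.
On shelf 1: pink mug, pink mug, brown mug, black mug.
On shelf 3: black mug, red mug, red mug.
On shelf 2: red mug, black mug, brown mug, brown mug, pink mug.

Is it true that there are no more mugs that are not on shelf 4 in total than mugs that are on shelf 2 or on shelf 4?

There are 12 mugs that are not on shelf 4.
There are 11 mugs on shelf 2 or on shelf 4.
The claim requires 12 ≤ 11, which does not hold.

False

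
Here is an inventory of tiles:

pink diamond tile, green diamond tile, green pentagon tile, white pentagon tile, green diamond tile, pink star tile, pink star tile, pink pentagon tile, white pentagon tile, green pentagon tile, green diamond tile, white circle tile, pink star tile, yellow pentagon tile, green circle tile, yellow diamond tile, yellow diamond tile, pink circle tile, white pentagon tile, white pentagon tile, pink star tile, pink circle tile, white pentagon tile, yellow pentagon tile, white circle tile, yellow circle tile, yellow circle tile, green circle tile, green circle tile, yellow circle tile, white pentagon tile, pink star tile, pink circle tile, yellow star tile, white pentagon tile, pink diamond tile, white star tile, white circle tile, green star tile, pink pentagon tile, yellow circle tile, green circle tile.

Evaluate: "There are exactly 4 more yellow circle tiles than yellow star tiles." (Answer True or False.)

|yellow circle tiles| = 4.
|yellow star tiles| = 1.
The claim requires 4 − 1 (= 3) to equal 4, which does not hold.

False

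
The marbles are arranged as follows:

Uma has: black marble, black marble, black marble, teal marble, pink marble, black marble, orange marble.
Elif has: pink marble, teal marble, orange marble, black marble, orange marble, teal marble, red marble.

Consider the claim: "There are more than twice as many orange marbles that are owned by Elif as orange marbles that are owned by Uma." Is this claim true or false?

False

|orange marbles owned by Elif| = 2.
|orange marbles owned by Uma| = 1.
The claim requires 2 > 2 × 1 = 2, which does not hold.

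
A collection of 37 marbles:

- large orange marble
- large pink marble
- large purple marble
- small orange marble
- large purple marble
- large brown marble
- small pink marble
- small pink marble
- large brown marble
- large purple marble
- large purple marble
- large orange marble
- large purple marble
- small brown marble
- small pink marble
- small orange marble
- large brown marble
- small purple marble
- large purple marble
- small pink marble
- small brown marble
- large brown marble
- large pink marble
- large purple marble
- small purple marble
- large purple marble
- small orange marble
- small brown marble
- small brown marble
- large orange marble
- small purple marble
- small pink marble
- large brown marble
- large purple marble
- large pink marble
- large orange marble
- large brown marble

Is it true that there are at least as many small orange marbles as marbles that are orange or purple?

There are 3 small orange marbles.
There are 19 marbles that are orange or purple.
The claim requires 3 ≥ 19, which does not hold.

False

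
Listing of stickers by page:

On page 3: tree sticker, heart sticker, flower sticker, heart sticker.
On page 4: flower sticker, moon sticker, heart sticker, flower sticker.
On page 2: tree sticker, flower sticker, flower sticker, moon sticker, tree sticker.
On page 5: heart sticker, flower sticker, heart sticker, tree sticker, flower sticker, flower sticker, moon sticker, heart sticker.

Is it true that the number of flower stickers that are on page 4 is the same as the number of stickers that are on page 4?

There are 2 flower stickers on page 4.
There are 4 stickers on page 4.
The claim requires 2 = 4, which does not hold.

False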